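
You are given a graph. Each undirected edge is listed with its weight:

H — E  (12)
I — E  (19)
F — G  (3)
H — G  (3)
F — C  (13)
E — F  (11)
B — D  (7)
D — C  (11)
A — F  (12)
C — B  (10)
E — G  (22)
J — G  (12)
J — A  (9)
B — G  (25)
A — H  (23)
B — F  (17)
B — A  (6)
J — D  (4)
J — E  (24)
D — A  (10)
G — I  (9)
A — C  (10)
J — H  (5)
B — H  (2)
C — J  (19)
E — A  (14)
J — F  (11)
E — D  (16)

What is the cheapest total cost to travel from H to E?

12

Compare a few routes:
H–B–D–E: 2+7+16 = 25
H–E: 12 = 12
H–G–F–E: 3+3+11 = 17
H–B–A–E: 2+6+14 = 22
The minimum is 12 via H–E.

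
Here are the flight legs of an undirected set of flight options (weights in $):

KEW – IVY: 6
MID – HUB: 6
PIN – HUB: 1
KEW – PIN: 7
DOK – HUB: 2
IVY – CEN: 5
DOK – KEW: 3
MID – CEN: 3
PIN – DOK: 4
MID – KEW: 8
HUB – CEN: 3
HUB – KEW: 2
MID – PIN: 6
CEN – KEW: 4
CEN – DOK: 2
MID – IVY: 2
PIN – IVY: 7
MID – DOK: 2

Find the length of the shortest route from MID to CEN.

$3

Settle nodes by increasing distance from MID:
MID: 0
DOK: 2  (via MID)
IVY: 2  (via MID)
CEN: 3  (via MID)
Shortest route: MID–CEN = $3.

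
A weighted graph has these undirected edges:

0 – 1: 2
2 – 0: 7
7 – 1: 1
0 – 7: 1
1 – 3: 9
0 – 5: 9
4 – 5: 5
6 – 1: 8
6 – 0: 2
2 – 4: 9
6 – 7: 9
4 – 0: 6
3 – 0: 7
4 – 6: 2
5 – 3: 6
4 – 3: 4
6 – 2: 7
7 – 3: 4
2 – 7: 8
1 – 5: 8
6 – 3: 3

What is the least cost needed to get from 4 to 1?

Running Dijkstra from 4:
4: 0
6: 2  (via 4)
0: 4  (via 6)
3: 4  (via 4)
5: 5  (via 4)
7: 5  (via 0)
1: 6  (via 0)
Shortest route: 4 → 6 → 0 → 1 = 6.

6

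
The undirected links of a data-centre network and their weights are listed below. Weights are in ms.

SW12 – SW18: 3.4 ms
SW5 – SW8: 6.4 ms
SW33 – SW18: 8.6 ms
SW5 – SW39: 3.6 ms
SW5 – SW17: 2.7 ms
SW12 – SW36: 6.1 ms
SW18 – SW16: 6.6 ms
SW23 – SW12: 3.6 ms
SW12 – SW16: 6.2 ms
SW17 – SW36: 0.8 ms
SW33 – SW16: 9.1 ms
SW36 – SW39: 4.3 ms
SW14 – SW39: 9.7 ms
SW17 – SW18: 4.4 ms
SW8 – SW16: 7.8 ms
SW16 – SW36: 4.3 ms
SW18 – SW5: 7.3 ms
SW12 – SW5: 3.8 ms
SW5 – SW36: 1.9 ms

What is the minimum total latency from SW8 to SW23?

Candidate routes:
SW8 → SW16 → SW12 → SW23: 7.8+6.2+3.6 = 17.6
SW8 → SW5 → SW36 → SW12 → SW23: 6.4+1.9+6.1+3.6 = 18
SW8 → SW5 → SW12 → SW23: 6.4+3.8+3.6 = 13.8
Cheapest is SW8 → SW5 → SW12 → SW23 at 13.8 ms.

13.8 ms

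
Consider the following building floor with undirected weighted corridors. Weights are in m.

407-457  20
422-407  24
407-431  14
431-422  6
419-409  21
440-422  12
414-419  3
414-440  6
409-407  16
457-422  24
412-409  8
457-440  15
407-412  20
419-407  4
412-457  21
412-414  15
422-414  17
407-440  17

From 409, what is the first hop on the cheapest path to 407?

Candidate routes:
409 → 407: 16 = 16
409 → 412 → 407: 8+20 = 28
409 → 412 → 414 → 419 → 407: 8+15+3+4 = 30
409 → 419 → 407: 21+4 = 25
Cheapest is 409 → 407 at 16 m.
So from 409 the first move is to 407.

407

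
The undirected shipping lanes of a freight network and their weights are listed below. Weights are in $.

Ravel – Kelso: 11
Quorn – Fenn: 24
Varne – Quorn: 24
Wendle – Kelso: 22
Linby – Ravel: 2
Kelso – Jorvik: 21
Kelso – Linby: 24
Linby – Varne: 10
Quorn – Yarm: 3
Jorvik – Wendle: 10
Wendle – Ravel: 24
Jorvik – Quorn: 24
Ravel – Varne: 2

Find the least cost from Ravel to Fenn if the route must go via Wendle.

Best Ravel to Wendle: Ravel → Wendle costing 24
Shortest Wendle→Fenn: Wendle → Jorvik → Quorn → Fenn = 58
Total via Wendle: 24 + 58 = $82.

$82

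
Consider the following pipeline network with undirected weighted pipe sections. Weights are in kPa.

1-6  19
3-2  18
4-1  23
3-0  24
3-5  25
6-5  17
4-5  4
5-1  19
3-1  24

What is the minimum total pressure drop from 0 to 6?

66 kPa

Compare a few routes:
0 - 3 - 5 - 6: 24+25+17 = 66
0 - 3 - 1 - 6: 24+24+19 = 67
0 - 3 - 1 - 5 - 6: 24+24+19+17 = 84
0 - 3 - 5 - 1 - 6: 24+25+19+19 = 87
Cheapest is 0 - 3 - 5 - 6 at 66 kPa.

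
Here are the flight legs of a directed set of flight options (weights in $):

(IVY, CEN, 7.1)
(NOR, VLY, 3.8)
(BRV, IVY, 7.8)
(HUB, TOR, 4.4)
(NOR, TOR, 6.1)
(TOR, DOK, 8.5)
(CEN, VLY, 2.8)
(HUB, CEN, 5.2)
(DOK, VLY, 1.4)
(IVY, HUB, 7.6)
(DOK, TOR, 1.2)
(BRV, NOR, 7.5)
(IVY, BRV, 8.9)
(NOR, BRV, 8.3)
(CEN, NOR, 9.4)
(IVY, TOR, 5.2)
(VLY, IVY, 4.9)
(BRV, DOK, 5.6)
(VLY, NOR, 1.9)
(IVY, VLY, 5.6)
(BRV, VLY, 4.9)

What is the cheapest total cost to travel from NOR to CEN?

$15.8

Shortest distances from NOR:
NOR: 0
VLY: 3.8  (via NOR)
TOR: 6.1  (via NOR)
BRV: 8.3  (via NOR)
IVY: 8.7  (via VLY)
DOK: 13.9  (via BRV)
CEN: 15.8  (via IVY)
Shortest route: NOR → VLY → IVY → CEN = $15.8.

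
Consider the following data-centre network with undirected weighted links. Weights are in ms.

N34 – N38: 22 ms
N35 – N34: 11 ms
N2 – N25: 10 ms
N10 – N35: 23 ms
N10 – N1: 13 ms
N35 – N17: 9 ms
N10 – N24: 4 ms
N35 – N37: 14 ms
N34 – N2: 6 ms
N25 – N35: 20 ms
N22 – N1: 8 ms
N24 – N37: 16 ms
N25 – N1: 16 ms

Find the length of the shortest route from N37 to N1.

Enumerating some paths:
N37 - N24 - N10 - N1: 16+4+13 = 33
N37 - N35 - N34 - N2 - N25 - N1: 14+11+6+10+16 = 57
N37 - N35 - N25 - N1: 14+20+16 = 50
N37 - N35 - N10 - N1: 14+23+13 = 50
Cheapest is N37 - N24 - N10 - N1 at 33 ms.

33 ms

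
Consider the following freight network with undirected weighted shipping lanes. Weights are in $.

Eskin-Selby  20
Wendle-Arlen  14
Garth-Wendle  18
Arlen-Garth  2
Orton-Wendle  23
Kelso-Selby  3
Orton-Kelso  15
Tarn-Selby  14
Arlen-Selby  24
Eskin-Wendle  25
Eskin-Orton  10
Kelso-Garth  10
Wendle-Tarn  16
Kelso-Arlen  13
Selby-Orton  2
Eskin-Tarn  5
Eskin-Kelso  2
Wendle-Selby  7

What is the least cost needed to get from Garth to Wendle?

$16

Settle nodes by increasing distance from Garth:
Garth: 0
Arlen: 2  (via Garth)
Kelso: 10  (via Garth)
Eskin: 12  (via Kelso)
Selby: 13  (via Kelso)
Orton: 15  (via Selby)
Wendle: 16  (via Arlen)
Shortest route: Garth → Arlen → Wendle = $16.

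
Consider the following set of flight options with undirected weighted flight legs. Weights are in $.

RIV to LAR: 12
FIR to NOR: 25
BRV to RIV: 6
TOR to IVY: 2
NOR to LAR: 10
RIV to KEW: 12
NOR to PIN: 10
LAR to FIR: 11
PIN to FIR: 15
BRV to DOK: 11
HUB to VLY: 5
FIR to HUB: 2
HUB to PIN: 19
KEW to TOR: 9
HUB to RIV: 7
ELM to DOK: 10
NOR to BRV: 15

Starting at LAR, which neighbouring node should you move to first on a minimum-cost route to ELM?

RIV

Enumerating some paths:
LAR–RIV–BRV–DOK–ELM: 12+6+11+10 = 39
LAR–NOR–BRV–DOK–ELM: 10+15+11+10 = 46
The minimum is $39 via LAR–RIV–BRV–DOK–ELM.
So from LAR the first move is to RIV.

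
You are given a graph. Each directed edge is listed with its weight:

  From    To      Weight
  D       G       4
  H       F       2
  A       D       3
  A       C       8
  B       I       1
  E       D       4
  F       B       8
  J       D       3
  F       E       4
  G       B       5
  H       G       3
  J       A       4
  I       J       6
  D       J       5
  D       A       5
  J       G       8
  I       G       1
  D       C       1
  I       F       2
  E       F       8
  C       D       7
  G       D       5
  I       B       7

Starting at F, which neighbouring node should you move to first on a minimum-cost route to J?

Compare a few routes:
F - B - I - G - D - J: 8+1+1+5+5 = 20
F - E - D - J: 4+4+5 = 13
F - B - I - J: 8+1+6 = 15
The minimum is 13 via F - E - D - J.
So from F the first move is to E.

E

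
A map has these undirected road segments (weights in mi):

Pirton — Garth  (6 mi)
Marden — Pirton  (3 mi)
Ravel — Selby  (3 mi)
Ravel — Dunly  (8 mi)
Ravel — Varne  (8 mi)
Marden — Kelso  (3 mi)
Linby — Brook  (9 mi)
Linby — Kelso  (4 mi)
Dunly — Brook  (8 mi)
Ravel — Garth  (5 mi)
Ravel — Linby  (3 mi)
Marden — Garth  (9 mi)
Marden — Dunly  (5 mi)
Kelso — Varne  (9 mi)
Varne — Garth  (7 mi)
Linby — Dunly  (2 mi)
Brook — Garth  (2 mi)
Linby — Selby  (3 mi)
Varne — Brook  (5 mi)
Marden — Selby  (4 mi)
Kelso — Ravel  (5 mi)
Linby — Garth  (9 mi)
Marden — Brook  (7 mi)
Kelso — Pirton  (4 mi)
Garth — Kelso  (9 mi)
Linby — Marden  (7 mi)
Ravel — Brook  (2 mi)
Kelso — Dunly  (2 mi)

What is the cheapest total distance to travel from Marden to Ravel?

Candidate routes:
Marden–Brook–Ravel: 7+2 = 9
Marden–Kelso–Ravel: 3+5 = 8
Marden–Selby–Linby–Ravel: 4+3+3 = 10
Marden–Selby–Ravel: 4+3 = 7
The minimum is 7 mi via Marden–Selby–Ravel.

7 mi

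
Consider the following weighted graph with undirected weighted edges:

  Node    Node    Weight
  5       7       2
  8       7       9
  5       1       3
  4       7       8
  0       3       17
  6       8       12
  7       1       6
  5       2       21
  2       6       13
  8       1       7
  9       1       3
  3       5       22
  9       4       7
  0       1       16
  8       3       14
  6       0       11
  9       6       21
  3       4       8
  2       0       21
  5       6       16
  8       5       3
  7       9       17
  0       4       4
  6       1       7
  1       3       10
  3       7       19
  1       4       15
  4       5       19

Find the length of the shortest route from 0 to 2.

Enumerating some paths:
0 - 2: 21 = 21
0 - 6 - 2: 11+13 = 24
The minimum is 21 via 0 - 2.

21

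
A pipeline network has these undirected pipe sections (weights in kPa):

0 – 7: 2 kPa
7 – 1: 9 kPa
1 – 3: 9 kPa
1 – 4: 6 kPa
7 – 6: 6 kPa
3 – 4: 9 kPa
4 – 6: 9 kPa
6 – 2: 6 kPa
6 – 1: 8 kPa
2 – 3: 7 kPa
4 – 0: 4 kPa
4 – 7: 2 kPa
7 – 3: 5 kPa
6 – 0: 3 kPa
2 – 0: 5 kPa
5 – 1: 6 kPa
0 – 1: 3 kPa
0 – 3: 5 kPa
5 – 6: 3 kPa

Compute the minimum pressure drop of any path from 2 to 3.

7 kPa

Compare a few routes:
2 → 3: 7 = 7
2 → 0 → 3: 5+5 = 10
2 → 0 → 7 → 3: 5+2+5 = 12
The minimum is 7 kPa via 2 → 3.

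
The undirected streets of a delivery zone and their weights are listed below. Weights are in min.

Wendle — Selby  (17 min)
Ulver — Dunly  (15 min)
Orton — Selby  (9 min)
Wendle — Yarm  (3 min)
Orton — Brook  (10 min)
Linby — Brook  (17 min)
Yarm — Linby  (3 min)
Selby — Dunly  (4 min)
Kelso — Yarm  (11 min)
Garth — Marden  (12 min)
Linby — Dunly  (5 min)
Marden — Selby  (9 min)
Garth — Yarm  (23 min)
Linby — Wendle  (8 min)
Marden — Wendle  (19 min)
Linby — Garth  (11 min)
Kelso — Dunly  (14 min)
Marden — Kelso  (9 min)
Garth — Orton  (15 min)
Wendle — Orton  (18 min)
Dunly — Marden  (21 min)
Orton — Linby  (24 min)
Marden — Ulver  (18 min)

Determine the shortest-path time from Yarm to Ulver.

Shortest distances from Yarm:
Yarm: 0
Linby: 3  (via Yarm)
Wendle: 3  (via Yarm)
Dunly: 8  (via Linby)
Kelso: 11  (via Yarm)
Selby: 12  (via Dunly)
Garth: 14  (via Linby)
Brook: 20  (via Linby)
Marden: 20  (via Kelso)
Orton: 21  (via Wendle)
Ulver: 23  (via Dunly)
Shortest route: Yarm → Linby → Dunly → Ulver = 23 min.

23 min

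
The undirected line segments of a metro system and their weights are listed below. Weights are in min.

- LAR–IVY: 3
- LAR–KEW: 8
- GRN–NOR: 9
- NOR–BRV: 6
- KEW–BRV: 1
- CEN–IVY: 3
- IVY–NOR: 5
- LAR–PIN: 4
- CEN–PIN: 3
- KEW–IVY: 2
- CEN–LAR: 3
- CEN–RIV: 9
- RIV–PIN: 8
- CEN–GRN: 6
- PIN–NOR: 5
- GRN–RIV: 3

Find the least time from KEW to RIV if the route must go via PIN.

16 min

Shortest KEW→PIN: KEW–IVY–CEN–PIN = 8
Shortest PIN→RIV: PIN–RIV = 8
Total via PIN: 8 + 8 = 16 min.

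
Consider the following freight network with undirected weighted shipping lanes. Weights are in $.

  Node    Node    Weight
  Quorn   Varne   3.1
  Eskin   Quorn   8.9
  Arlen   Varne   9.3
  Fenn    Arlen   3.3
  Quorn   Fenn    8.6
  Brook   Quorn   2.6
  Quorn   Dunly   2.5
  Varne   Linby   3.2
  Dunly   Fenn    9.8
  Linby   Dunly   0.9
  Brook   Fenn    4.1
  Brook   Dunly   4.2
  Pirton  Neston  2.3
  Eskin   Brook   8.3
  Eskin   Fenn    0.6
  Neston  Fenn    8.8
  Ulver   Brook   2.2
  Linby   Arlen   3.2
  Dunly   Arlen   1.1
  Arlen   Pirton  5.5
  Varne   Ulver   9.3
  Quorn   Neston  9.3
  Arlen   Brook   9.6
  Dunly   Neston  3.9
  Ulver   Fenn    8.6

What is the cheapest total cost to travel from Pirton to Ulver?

$12.6

Settle nodes by increasing distance from Pirton:
Pirton: 0
Neston: 2.3  (via Pirton)
Arlen: 5.5  (via Pirton)
Dunly: 6.2  (via Neston)
Linby: 7.1  (via Dunly)
Quorn: 8.7  (via Dunly)
Fenn: 8.8  (via Arlen)
Eskin: 9.4  (via Fenn)
Varne: 10.3  (via Linby)
Brook: 10.4  (via Dunly)
Ulver: 12.6  (via Brook)
Shortest route: Pirton → Neston → Dunly → Brook → Ulver = $12.6.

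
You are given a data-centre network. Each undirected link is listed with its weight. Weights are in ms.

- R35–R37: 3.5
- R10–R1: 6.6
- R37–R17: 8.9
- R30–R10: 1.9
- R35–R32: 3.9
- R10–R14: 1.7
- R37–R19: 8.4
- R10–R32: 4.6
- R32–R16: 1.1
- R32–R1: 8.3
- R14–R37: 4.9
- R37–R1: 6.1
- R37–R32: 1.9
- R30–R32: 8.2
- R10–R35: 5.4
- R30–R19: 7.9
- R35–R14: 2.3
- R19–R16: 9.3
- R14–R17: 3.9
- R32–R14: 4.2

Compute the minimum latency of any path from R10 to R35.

Compare a few routes:
R10 → R35: 5.4 = 5.4
R10 → R32 → R35: 4.6+3.9 = 8.5
R10 → R14 → R32 → R35: 1.7+4.2+3.9 = 9.8
R10 → R14 → R35: 1.7+2.3 = 4
The minimum is 4 ms via R10 → R14 → R35.

4 ms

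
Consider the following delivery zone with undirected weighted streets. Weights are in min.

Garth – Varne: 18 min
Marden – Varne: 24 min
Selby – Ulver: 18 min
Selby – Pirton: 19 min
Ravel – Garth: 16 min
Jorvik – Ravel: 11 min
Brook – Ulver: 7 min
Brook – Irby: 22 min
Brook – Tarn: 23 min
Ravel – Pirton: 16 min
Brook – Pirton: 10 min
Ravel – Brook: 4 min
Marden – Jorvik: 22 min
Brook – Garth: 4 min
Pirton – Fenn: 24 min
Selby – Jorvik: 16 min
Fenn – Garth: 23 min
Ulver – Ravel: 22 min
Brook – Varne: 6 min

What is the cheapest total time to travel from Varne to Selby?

31 min

Compare a few routes:
Varne → Brook → Ulver → Selby: 6+7+18 = 31
Varne → Brook → Ravel → Jorvik → Selby: 6+4+11+16 = 37
Varne → Brook → Pirton → Selby: 6+10+19 = 35
Cheapest is Varne → Brook → Ulver → Selby at 31 min.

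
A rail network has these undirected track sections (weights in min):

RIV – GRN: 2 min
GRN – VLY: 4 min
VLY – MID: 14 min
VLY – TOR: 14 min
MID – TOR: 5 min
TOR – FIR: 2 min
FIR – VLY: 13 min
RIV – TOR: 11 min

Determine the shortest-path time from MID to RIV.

Settle nodes by increasing distance from MID:
MID: 0
TOR: 5  (via MID)
FIR: 7  (via TOR)
VLY: 14  (via MID)
RIV: 16  (via TOR)
Shortest route: MID → TOR → RIV = 16 min.

16 min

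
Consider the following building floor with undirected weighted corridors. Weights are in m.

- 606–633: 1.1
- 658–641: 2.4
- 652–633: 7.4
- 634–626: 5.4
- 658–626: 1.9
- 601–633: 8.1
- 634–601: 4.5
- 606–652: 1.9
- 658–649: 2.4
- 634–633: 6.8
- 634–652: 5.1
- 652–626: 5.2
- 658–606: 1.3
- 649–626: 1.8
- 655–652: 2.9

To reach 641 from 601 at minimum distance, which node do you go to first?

633

Candidate routes:
601–634–633–606–658–641: 4.5+6.8+1.1+1.3+2.4 = 16.1
601–634–652–606–658–641: 4.5+5.1+1.9+1.3+2.4 = 15.2
601–633–606–658–641: 8.1+1.1+1.3+2.4 = 12.9
601–634–626–658–641: 4.5+5.4+1.9+2.4 = 14.2
The minimum is 12.9 m via 601–633–606–658–641.
So from 601 the first move is to 633.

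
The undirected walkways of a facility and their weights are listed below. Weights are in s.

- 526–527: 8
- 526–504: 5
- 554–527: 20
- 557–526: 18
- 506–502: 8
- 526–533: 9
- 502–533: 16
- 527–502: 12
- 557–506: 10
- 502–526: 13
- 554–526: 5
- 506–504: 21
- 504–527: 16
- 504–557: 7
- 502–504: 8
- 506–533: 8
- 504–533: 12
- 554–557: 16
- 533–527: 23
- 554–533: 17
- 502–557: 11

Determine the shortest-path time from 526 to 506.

17 s

Enumerating some paths:
526–502–506: 13+8 = 21
526–533–506: 9+8 = 17
Cheapest is 526–533–506 at 17 s.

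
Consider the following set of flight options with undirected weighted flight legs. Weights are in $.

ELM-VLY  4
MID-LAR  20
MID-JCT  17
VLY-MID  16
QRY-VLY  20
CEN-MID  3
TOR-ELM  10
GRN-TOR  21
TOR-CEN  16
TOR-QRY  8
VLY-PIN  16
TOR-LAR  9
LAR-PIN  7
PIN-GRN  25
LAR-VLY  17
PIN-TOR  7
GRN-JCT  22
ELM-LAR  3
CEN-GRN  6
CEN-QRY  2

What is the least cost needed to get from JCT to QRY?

$22

Shortest distances from JCT:
JCT: 0
MID: 17  (via JCT)
CEN: 20  (via MID)
QRY: 22  (via CEN)
Shortest route: JCT–MID–CEN–QRY = $22.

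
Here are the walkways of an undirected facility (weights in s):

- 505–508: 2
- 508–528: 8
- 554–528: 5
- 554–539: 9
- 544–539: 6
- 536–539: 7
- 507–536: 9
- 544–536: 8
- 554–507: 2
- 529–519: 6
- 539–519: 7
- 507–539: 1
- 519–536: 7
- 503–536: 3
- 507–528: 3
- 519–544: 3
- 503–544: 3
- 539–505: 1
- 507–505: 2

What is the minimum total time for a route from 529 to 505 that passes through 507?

16 s

Best 529 to 507: 529 → 519 → 539 → 507 costing 14
Shortest 507→505: 507 → 505 = 2
Total via 507: 14 + 2 = 16 s.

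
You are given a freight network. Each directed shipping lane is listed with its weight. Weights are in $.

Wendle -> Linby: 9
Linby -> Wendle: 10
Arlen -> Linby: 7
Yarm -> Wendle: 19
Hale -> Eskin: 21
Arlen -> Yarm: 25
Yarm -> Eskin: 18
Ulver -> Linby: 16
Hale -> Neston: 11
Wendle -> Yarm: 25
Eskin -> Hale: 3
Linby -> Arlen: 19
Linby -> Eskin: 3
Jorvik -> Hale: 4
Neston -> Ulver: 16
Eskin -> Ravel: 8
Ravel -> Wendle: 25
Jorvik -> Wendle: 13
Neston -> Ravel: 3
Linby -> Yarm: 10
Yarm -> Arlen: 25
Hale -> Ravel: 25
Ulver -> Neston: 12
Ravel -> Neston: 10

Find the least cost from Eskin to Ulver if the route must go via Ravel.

$34

Best Eskin to Ravel: Eskin → Ravel costing 8
Best Ravel to Ulver: Ravel → Neston → Ulver costing 26
Total via Ravel: 8 + 26 = $34.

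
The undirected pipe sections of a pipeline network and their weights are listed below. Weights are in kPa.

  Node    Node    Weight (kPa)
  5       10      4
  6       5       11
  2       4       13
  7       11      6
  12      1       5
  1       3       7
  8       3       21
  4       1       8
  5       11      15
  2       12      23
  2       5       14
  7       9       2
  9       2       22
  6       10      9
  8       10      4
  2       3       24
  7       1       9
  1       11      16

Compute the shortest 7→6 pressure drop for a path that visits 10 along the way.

Best 7 to 10: 7 → 11 → 5 → 10 costing 25
Shortest 10→6: 10 → 6 = 9
Total via 10: 25 + 9 = 34 kPa.

34 kPa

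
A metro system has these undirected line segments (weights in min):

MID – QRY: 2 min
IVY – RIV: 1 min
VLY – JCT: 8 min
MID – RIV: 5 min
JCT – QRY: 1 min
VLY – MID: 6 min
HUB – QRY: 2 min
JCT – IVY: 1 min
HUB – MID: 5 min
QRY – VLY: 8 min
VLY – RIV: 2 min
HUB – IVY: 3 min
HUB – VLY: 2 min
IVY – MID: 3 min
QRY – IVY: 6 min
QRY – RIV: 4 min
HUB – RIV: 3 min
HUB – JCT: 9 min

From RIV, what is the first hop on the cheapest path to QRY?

Candidate routes:
RIV–QRY: 4 = 4
RIV–IVY–JCT–QRY: 1+1+1 = 3
RIV–HUB–QRY: 3+2 = 5
The minimum is 3 min via RIV–IVY–JCT–QRY.
So from RIV the first move is to IVY.

IVY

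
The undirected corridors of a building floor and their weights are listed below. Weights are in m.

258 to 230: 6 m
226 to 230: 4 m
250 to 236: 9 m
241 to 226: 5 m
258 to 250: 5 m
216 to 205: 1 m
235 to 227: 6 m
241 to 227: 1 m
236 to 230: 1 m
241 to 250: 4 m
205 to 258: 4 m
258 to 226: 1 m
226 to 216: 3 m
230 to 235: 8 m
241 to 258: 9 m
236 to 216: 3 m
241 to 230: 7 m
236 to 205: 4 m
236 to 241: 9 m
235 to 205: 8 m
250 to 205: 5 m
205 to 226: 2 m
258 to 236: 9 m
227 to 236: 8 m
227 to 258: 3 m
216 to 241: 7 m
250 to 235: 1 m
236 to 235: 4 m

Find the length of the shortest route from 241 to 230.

7 m

Settle nodes by increasing distance from 241:
241: 0
227: 1  (via 241)
258: 4  (via 227)
250: 4  (via 241)
226: 5  (via 241)
235: 5  (via 250)
205: 7  (via 226)
216: 7  (via 241)
230: 7  (via 241)
Shortest route: 241 → 230 = 7 m.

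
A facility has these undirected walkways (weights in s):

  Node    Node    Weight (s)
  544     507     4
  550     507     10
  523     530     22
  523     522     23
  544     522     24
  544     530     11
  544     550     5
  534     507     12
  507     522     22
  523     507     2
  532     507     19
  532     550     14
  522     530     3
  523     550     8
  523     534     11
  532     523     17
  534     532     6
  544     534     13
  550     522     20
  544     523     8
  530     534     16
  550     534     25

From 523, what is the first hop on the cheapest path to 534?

534

Candidate routes:
523 - 544 - 534: 8+13 = 21
523 - 507 - 544 - 534: 2+4+13 = 19
523 - 507 - 534: 2+12 = 14
523 - 534: 11 = 11
Cheapest is 523 - 534 at 11 s.
So from 523 the first move is to 534.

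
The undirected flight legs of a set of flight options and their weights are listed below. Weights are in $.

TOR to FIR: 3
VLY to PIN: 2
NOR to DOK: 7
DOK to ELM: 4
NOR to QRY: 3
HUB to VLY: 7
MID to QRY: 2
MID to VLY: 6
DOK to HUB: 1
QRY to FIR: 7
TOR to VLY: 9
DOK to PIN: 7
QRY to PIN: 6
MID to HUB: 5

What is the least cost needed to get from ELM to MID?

$10

Candidate routes:
ELM - DOK - HUB - VLY - MID: 4+1+7+6 = 18
ELM - DOK - NOR - QRY - MID: 4+7+3+2 = 16
ELM - DOK - HUB - MID: 4+1+5 = 10
Cheapest is ELM - DOK - HUB - MID at $10.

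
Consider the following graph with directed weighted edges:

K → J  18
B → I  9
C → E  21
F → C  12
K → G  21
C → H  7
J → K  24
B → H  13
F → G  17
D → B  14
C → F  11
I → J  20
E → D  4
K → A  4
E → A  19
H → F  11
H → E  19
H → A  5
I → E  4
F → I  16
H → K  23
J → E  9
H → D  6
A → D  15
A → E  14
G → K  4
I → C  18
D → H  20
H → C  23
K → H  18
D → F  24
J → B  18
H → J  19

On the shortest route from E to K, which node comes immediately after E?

Compare a few routes:
E–D–F–G–K: 4+24+17+4 = 49
E–D–B–H–K: 4+14+13+23 = 54
E–D–H–F–G–K: 4+20+11+17+4 = 56
E–D–H–K: 4+20+23 = 47
Cheapest is E–D–H–K at 47.
So from E the first move is to D.

D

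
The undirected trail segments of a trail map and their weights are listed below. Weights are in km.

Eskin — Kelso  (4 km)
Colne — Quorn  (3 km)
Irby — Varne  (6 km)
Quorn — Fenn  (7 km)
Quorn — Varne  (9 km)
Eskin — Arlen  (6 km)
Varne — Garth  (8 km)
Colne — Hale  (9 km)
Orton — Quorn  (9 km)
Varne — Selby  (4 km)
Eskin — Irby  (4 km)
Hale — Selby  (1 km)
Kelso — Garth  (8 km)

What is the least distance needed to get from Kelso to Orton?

Compare a few routes:
Kelso - Eskin - Irby - Varne - Selby - Hale - Colne - Quorn - Orton: 4+4+6+4+1+9+3+9 = 40
Kelso - Eskin - Irby - Varne - Quorn - Orton: 4+4+6+9+9 = 32
Kelso - Garth - Varne - Quorn - Orton: 8+8+9+9 = 34
Cheapest is Kelso - Eskin - Irby - Varne - Quorn - Orton at 32 km.

32 km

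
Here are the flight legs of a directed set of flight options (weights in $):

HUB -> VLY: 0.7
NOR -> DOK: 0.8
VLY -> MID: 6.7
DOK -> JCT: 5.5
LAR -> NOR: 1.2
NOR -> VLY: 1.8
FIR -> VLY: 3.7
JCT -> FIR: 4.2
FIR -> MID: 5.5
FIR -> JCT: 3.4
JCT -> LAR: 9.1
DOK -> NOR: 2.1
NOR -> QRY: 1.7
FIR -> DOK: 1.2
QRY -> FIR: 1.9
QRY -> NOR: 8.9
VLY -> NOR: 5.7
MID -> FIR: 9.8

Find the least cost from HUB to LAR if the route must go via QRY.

Shortest HUB→QRY: HUB–VLY–NOR–QRY = 8.1
Shortest QRY→LAR: QRY–FIR–JCT–LAR = 14.4
Total via QRY: 8.1 + 14.4 = $22.5.

$22.5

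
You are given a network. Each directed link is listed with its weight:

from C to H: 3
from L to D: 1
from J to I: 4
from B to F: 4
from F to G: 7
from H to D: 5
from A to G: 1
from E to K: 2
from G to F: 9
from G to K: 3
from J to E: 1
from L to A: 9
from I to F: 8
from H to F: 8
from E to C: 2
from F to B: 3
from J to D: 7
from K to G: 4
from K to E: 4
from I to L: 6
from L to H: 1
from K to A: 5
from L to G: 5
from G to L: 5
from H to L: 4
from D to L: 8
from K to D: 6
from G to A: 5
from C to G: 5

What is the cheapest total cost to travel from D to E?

Candidate routes:
D–L–A–G–K–E: 8+9+1+3+4 = 25
D–L–G–K–E: 8+5+3+4 = 20
D–L–H–F–G–K–E: 8+1+8+7+3+4 = 31
Cheapest is D–L–G–K–E at 20.

20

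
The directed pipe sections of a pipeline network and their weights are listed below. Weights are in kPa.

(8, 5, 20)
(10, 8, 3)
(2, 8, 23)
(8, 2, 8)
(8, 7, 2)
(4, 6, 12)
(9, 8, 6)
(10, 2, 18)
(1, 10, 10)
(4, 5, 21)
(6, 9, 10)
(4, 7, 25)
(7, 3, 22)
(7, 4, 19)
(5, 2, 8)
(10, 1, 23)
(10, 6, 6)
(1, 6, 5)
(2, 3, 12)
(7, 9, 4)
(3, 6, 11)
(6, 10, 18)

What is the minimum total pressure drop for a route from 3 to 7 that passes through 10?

Best 3 to 10: 3 → 6 → 10 costing 29
Shortest 10→7: 10 → 8 → 7 = 5
Total via 10: 29 + 5 = 34 kPa.

34 kPa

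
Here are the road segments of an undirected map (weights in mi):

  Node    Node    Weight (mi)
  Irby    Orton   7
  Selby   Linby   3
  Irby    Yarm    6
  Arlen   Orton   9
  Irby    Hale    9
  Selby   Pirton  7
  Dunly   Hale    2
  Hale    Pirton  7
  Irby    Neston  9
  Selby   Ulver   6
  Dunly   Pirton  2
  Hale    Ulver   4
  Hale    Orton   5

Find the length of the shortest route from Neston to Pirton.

Candidate routes:
Neston - Irby - Hale - Pirton: 9+9+7 = 25
Neston - Irby - Orton - Hale - Pirton: 9+7+5+7 = 28
Neston - Irby - Orton - Hale - Dunly - Pirton: 9+7+5+2+2 = 25
Neston - Irby - Hale - Dunly - Pirton: 9+9+2+2 = 22
The minimum is 22 mi via Neston - Irby - Hale - Dunly - Pirton.

22 mi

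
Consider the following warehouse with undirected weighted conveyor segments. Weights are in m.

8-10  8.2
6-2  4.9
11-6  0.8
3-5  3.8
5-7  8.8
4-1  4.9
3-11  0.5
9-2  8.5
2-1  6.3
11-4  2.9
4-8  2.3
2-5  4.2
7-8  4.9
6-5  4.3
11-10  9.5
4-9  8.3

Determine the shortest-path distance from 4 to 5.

7.2 m

Candidate routes:
4–11–6–5: 2.9+0.8+4.3 = 8
4–11–3–5: 2.9+0.5+3.8 = 7.2
The minimum is 7.2 m via 4–11–3–5.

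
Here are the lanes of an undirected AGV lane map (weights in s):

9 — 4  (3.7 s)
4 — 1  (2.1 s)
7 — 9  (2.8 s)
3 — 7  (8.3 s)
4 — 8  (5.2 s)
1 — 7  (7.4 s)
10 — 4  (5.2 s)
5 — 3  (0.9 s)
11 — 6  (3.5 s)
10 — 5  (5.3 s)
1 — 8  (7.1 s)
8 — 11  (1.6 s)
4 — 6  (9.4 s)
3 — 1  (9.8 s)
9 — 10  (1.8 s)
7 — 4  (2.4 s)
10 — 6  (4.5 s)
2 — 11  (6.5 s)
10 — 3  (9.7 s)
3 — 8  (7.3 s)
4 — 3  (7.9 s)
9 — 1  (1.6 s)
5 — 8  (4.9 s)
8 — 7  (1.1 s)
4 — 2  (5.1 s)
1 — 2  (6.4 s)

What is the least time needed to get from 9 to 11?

Shortest distances from 9:
9: 0
1: 1.6  (via 9)
10: 1.8  (via 9)
7: 2.8  (via 9)
4: 3.7  (via 9)
8: 3.9  (via 7)
11: 5.5  (via 8)
Shortest route: 9–7–8–11 = 5.5 s.

5.5 s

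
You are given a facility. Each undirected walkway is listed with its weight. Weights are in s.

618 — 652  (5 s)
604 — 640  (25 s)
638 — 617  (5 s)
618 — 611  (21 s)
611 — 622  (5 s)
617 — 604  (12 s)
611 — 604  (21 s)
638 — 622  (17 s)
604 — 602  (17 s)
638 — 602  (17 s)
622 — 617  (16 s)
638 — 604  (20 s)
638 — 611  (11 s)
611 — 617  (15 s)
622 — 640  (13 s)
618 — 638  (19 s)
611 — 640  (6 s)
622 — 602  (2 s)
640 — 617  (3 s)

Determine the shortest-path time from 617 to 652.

Compare a few routes:
617 → 638 → 618 → 652: 5+19+5 = 29
617 → 640 → 611 → 618 → 652: 3+6+21+5 = 35
Cheapest is 617 → 638 → 618 → 652 at 29 s.

29 s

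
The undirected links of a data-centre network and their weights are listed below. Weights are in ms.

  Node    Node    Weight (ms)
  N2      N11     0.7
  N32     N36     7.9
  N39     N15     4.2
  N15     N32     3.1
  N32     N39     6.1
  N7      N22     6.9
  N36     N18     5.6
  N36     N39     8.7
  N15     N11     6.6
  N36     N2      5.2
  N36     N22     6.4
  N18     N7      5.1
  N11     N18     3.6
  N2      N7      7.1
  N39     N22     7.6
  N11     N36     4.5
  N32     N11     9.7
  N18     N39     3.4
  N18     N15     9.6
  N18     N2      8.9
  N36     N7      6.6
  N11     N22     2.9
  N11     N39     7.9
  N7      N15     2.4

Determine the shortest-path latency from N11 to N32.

9.7 ms

Enumerating some paths:
N11–N18–N39–N32: 3.6+3.4+6.1 = 13.1
N11–N32: 9.7 = 9.7
N11–N2–N7–N15–N32: 0.7+7.1+2.4+3.1 = 13.3
N11–N36–N32: 4.5+7.9 = 12.4
The minimum is 9.7 ms via N11–N32.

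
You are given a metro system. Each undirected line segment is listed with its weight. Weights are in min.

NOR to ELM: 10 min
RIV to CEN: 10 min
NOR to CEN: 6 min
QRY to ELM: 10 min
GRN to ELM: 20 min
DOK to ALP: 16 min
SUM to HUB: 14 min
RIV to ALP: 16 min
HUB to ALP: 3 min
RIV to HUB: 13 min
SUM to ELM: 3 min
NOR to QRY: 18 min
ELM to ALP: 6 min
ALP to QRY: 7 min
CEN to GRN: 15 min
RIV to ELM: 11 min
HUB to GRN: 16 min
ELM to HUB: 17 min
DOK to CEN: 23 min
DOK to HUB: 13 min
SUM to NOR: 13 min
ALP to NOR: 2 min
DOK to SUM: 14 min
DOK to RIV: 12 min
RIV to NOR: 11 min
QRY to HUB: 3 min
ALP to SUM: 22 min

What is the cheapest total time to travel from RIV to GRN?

Enumerating some paths:
RIV → HUB → GRN: 13+16 = 29
RIV → CEN → GRN: 10+15 = 25
The minimum is 25 min via RIV → CEN → GRN.

25 min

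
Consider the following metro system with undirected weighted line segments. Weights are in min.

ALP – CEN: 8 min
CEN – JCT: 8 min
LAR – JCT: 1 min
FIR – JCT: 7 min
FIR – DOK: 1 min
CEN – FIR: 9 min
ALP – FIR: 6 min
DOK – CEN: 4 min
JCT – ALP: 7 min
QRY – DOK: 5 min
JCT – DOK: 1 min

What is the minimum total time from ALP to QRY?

Shortest distances from ALP:
ALP: 0
FIR: 6  (via ALP)
DOK: 7  (via FIR)
JCT: 7  (via ALP)
LAR: 8  (via JCT)
CEN: 8  (via ALP)
QRY: 12  (via DOK)
Shortest route: ALP–FIR–DOK–QRY = 12 min.

12 min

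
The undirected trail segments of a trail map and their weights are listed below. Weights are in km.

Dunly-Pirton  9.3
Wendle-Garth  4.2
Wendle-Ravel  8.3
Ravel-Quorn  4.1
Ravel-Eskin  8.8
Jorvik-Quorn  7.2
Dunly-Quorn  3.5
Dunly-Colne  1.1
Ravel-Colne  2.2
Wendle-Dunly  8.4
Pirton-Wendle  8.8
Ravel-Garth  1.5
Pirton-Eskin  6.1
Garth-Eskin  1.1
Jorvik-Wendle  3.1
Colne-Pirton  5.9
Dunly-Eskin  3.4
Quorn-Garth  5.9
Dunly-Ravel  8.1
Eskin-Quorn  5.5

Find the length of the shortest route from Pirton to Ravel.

8.1 km

Settle nodes by increasing distance from Pirton:
Pirton: 0
Colne: 5.9  (via Pirton)
Eskin: 6.1  (via Pirton)
Dunly: 7  (via Colne)
Garth: 7.2  (via Eskin)
Ravel: 8.1  (via Colne)
Shortest route: Pirton → Colne → Ravel = 8.1 km.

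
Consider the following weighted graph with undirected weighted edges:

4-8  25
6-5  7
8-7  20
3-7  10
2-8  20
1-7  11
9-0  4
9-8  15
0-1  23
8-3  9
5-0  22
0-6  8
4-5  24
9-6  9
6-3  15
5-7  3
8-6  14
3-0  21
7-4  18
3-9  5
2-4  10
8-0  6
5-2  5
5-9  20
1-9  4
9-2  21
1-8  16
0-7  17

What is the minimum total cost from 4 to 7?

Enumerating some paths:
4–7: 18 = 18
4–8–3–7: 25+9+10 = 44
4–5–7: 24+3 = 27
Cheapest is 4–7 at 18.

18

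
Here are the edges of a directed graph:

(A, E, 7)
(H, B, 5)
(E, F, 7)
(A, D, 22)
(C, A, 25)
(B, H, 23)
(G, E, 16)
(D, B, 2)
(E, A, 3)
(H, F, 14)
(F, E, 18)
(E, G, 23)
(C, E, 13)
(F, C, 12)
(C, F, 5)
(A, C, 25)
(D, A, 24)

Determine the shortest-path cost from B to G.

78

Running Dijkstra from B:
B: 0
H: 23  (via B)
F: 37  (via H)
C: 49  (via F)
E: 55  (via F)
A: 58  (via E)
G: 78  (via E)
Shortest route: B → H → F → E → G = 78.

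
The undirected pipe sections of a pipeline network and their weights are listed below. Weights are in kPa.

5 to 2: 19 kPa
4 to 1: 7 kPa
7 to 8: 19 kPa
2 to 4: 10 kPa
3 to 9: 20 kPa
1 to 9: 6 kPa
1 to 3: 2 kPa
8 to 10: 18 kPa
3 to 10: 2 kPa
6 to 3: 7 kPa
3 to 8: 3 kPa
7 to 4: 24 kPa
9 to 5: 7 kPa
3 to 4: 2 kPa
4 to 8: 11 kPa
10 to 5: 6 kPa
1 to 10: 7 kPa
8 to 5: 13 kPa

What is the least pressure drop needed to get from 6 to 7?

Enumerating some paths:
6 → 3 → 4 → 8 → 7: 7+2+11+19 = 39
6 → 3 → 1 → 4 → 7: 7+2+7+24 = 40
6 → 3 → 4 → 7: 7+2+24 = 33
6 → 3 → 8 → 7: 7+3+19 = 29
The minimum is 29 kPa via 6 → 3 → 8 → 7.

29 kPa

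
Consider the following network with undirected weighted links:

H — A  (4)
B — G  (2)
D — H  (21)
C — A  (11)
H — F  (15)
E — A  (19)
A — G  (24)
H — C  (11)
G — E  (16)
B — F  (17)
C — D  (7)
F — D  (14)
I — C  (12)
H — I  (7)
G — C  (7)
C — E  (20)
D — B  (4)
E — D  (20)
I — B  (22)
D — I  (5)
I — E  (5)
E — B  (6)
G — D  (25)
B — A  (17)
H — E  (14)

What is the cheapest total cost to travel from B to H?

Running Dijkstra from B:
B: 0
G: 2  (via B)
D: 4  (via B)
E: 6  (via B)
C: 9  (via G)
I: 9  (via D)
H: 16  (via I)
Shortest route: B → D → I → H = 16.

16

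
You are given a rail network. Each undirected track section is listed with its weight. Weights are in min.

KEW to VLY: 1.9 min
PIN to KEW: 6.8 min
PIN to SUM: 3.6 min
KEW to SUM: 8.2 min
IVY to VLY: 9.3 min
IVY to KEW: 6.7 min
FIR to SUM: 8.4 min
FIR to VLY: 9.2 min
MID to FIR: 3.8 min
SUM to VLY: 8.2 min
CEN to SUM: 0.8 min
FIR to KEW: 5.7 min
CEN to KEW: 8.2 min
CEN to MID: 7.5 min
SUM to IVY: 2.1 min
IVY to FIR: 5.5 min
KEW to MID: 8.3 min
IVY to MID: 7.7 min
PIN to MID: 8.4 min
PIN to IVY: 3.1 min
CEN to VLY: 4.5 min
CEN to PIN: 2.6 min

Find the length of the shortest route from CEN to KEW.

6.4 min

Settle nodes by increasing distance from CEN:
CEN: 0
SUM: 0.8  (via CEN)
PIN: 2.6  (via CEN)
IVY: 2.9  (via SUM)
VLY: 4.5  (via CEN)
KEW: 6.4  (via VLY)
Shortest route: CEN → VLY → KEW = 6.4 min.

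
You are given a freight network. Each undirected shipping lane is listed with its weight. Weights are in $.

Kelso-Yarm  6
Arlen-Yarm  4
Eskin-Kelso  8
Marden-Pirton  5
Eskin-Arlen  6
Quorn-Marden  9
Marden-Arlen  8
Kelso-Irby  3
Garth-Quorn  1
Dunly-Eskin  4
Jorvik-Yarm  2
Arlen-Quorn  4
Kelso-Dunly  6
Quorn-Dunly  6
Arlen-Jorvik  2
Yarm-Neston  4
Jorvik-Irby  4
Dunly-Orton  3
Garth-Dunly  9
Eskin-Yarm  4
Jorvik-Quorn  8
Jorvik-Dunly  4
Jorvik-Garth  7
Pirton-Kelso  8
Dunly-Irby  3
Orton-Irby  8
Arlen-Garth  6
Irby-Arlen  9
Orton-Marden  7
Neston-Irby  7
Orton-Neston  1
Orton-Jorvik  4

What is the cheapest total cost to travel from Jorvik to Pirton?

Shortest distances from Jorvik:
Jorvik: 0
Arlen: 2  (via Jorvik)
Yarm: 2  (via Jorvik)
Orton: 4  (via Jorvik)
Irby: 4  (via Jorvik)
Dunly: 4  (via Jorvik)
Neston: 5  (via Orton)
Eskin: 6  (via Yarm)
Quorn: 6  (via Arlen)
Garth: 7  (via Jorvik)
Kelso: 7  (via Irby)
Marden: 10  (via Arlen)
Pirton: 15  (via Kelso)
Shortest route: Jorvik → Irby → Kelso → Pirton = $15.

$15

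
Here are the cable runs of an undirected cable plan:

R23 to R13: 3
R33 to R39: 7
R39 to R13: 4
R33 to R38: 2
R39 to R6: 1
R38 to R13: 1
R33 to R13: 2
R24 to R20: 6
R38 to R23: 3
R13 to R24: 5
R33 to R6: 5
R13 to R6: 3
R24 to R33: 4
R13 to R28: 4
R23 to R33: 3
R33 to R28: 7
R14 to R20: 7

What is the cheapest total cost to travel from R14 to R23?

20

Enumerating some paths:
R14–R20–R24–R13–R38–R23: 7+6+5+1+3 = 22
R14–R20–R24–R33–R13–R23: 7+6+4+2+3 = 22
R14–R20–R24–R33–R23: 7+6+4+3 = 20
R14–R20–R24–R13–R23: 7+6+5+3 = 21
The minimum is 20 via R14–R20–R24–R33–R23.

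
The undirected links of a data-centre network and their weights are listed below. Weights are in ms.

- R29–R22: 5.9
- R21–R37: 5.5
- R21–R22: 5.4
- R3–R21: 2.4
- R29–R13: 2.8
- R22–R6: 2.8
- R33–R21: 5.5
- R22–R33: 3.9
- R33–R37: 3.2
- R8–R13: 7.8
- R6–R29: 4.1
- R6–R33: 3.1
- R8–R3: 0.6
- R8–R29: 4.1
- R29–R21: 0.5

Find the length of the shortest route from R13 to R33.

8.8 ms

Running Dijkstra from R13:
R13: 0
R29: 2.8  (via R13)
R21: 3.3  (via R29)
R3: 5.7  (via R21)
R8: 6.3  (via R3)
R6: 6.9  (via R29)
R22: 8.7  (via R29)
R33: 8.8  (via R21)
Shortest route: R13–R29–R21–R33 = 8.8 ms.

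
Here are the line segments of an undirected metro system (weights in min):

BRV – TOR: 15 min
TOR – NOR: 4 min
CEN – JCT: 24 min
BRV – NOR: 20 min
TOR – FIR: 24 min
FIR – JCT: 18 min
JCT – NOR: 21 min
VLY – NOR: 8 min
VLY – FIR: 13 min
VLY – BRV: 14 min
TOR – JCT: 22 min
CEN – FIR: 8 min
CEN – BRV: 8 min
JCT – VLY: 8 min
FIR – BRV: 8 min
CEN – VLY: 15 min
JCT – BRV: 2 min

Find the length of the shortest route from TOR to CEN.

23 min

Running Dijkstra from TOR:
TOR: 0
NOR: 4  (via TOR)
VLY: 12  (via NOR)
BRV: 15  (via TOR)
JCT: 17  (via BRV)
FIR: 23  (via BRV)
CEN: 23  (via BRV)
Shortest route: TOR–BRV–CEN = 23 min.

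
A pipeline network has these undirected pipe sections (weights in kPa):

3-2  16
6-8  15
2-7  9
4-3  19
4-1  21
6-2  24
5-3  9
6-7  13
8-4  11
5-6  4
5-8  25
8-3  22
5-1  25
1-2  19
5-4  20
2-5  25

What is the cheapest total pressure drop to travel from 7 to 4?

37 kPa

Shortest distances from 7:
7: 0
2: 9  (via 7)
6: 13  (via 7)
5: 17  (via 6)
3: 25  (via 2)
1: 28  (via 2)
8: 28  (via 6)
4: 37  (via 5)
Shortest route: 7–6–5–4 = 37 kPa.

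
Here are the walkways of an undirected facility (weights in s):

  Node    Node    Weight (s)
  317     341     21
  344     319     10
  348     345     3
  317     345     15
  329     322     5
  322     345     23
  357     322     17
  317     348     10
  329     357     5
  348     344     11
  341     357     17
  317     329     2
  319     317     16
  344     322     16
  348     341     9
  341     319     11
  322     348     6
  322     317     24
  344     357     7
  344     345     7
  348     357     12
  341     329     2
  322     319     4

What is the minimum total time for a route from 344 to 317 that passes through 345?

20 s

Shortest 344→345: 344 → 345 = 7
Best 345 to 317: 345 → 348 → 317 costing 13
Total via 345: 7 + 13 = 20 s.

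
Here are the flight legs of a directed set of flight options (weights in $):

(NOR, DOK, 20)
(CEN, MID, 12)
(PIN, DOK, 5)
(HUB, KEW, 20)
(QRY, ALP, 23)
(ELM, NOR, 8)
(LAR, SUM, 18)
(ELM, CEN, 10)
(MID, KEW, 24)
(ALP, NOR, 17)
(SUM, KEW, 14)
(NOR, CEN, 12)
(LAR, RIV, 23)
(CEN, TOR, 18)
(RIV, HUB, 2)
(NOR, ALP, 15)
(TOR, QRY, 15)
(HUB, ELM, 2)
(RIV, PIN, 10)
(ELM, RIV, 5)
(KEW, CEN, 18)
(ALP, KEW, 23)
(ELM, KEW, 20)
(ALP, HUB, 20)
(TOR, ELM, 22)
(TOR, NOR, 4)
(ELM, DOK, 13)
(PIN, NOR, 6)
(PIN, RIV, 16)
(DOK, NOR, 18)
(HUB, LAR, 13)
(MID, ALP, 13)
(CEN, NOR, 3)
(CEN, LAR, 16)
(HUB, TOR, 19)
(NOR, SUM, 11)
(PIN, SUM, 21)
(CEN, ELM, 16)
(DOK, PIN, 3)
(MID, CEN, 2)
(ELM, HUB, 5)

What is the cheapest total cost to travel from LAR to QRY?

$59

Candidate routes:
LAR → RIV → HUB → ELM → CEN → TOR → QRY: 23+2+2+10+18+15 = 70
LAR → RIV → HUB → TOR → QRY: 23+2+19+15 = 59
LAR → RIV → HUB → ELM → NOR → CEN → TOR → QRY: 23+2+2+8+12+18+15 = 80
LAR → SUM → KEW → CEN → TOR → QRY: 18+14+18+18+15 = 83
The minimum is $59 via LAR → RIV → HUB → TOR → QRY.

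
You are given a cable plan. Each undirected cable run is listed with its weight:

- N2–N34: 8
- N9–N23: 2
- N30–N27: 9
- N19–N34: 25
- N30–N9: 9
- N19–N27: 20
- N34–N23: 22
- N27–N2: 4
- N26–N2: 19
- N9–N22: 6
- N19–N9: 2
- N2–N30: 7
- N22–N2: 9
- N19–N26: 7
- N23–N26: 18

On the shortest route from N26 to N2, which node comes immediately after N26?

Compare a few routes:
N26 → N19 → N9 → N30 → N2: 7+2+9+7 = 25
N26 → N2: 19 = 19
N26 → N19 → N9 → N30 → N27 → N2: 7+2+9+9+4 = 31
N26 → N19 → N9 → N22 → N2: 7+2+6+9 = 24
The minimum is 19 via N26 → N2.
So from N26 the first move is to N2.

N2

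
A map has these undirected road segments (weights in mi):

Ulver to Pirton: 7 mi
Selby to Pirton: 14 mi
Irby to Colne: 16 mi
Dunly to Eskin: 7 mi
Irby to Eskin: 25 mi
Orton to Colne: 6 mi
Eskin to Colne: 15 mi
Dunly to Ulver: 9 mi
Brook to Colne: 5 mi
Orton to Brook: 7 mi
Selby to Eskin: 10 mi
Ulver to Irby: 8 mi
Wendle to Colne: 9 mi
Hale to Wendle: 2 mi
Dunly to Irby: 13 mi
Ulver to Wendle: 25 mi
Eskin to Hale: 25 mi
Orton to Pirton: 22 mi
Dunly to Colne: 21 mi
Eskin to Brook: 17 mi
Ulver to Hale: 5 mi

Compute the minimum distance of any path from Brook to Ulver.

21 mi

Shortest distances from Brook:
Brook: 0
Colne: 5  (via Brook)
Orton: 7  (via Brook)
Wendle: 14  (via Colne)
Hale: 16  (via Wendle)
Eskin: 17  (via Brook)
Ulver: 21  (via Hale)
Shortest route: Brook → Colne → Wendle → Hale → Ulver = 21 mi.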